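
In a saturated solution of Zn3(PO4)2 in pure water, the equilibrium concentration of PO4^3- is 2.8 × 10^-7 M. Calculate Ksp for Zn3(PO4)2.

Zn3(PO4)2(s) ⇌ 3 Zn^2+(aq) + 2 PO4^3-(aq)
Stoichiometry gives [Zn^2+] = (3/2)[PO4^3-] = 4.20 × 10^-7 M.
Ksp = [Zn^2+]^3[PO4^3-]^2
Ksp = (4.20 × 10^-7)^3 × (2.8 x 10^-7)^2 = 5.8 x 10^-33

Ksp ≈ 5.8 × 10^-33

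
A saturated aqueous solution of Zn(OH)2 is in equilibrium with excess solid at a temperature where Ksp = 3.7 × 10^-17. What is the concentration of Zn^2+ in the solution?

[Zn^2+] ≈ 2.1 x 10^-6 M

Zn(OH)2(s) <=> Zn^2+(aq) + 2 OH^-(aq)
Ksp = [Zn^2+][OH^-]^2
If s mol/L of Zn(OH)2 dissolves, [Zn^2+] = s and [OH^-] = 2s.
Ksp = s(2s)^2 = 4s^3
Solving, s = (3.7 × 10^-17/4)^(1/3) = 2.10 × 10^-6 M
[Zn^2+] = s = 2.1 × 10^-6 M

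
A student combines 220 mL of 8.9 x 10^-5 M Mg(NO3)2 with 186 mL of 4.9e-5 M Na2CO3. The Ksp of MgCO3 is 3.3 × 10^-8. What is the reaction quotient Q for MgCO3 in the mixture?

1.1e-9

Total volume = 220 + 186 = 406 mL.
[Mg^2+] = 8.9 × 10^-5 × (220/406) = 4.82 × 10^-5 M
[CO3^2-] = 4.9 × 10^-5 × (186/406) = 2.24 x 10^-5 M
MgCO3(s) ⇌ Mg^2+(aq) + CO3^2-(aq), so Q = [Mg^2+][CO3^2-]
Q = (4.82 × 10^-5)(2.24 × 10^-5) = 1.1 × 10^-9
Q < Ksp, so no precipitate of MgCO3 forms.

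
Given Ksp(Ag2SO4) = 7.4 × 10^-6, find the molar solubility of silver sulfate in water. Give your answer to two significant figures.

s ≈ 0.012 M

Ag2SO4(s) <=> 2 Ag^+ + SO4^2-
Ksp = [Ag^+]^2[SO4^2-]
For each mole of Ag2SO4 that dissolves: [Ag^+] = 2s, [SO4^2-] = s.
Ksp = (2s)^2s = 4s^3
Solving, s = (7.4 × 10^-6/4)^(1/3) = 1.2 × 10^-2 M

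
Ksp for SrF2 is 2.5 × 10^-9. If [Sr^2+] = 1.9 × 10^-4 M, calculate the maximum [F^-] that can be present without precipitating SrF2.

[F^-] = 3.6 x 10^-3 M

SrF2(s) ⇌ Sr^2+ + 2 F^-
Ksp = [Sr^2+][F^-]^2
Precipitation begins when Q = Ksp. With [Sr^2+] = 1.9 × 10^-4 M:
2.5 × 10^-9 = (1.9 × 10^-4) × [F^-]^2
[F^-] = (2.5 × 10^-9 / 1.9 × 10^-4)^(1/2) = 3.6 × 10^-3 M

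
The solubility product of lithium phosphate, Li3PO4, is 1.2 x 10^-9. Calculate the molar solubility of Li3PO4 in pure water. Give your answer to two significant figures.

s = 2.6 × 10^-3 M

Li3PO4(s) <=> 3 Li^+ + PO4^3-
Ksp = [Li^+]^3[PO4^3-]
If s mol/L of Li3PO4 dissolves, [Li^+] = 3s and [PO4^3-] = s.
So Ksp = (3s)^3 × s = 27s^4
Solving, s = (1.2 x 10^-9/27)^(1/4) = 2.6 × 10^-3 M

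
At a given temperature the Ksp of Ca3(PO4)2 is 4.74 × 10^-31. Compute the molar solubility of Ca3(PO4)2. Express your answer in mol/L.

s = 3.38e-7 M

Ca3(PO4)2(s) <=> 3 Ca^2+(aq) + 2 PO4^3-(aq)
Ksp = [Ca^2+]^3[PO4^3-]^2
Let s = molar solubility. Then [Ca^2+] = 3s and [PO4^3-] = 2s.
Ksp = (3s)^3(2s)^2 = 108s^5
s = (4.74 × 10^-31 / 108)^(1/5) = 3.38 x 10^-7 M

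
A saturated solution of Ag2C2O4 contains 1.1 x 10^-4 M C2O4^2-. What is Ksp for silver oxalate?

Ksp = 5.3e-12

Ag2C2O4(s) ⇌ 2 Ag^+(aq) + C2O4^2-(aq)
Stoichiometry gives [Ag^+] = (2/1)[C2O4^2-] = 2.20 x 10^-4 M.
Ksp = [Ag^+]^2[C2O4^2-]
Ksp = (2.20 × 10^-4)^2 × 1.1 × 10^-4 = 5.3 × 10^-12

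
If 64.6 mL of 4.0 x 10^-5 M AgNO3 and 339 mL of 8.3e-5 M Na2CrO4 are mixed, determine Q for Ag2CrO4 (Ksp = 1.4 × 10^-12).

Q ≈ 2.9 x 10^-15

Total volume = 64.6 + 339 = 403.6 mL.
[Ag^+] = 4.0 x 10^-5 × (64.6/403.6) = 6.40 x 10^-6 M
[CrO4^2-] = 8.3 × 10^-5 × (339/403.6) = 6.97 × 10^-5 M
Ag2CrO4(s) ⇌ 2 Ag^+(aq) + CrO4^2-(aq), so Q = [Ag^+]^2[CrO4^2-]
Q = (6.40 × 10^-6)^2(6.97 × 10^-5) = 2.9 x 10^-15
Q < Ksp, so no precipitate of Ag2CrO4 forms.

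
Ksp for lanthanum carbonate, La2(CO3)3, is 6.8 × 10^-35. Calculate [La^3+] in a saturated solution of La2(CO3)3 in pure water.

[La^3+] = 1.2e-7 M

La2(CO3)3(s) <=> 2 La^3+ + 3 CO3^2-
Ksp = [La^3+]^2[CO3^2-]^3
With molar solubility s: [La^3+] = 2s, [CO3^2-] = 3s.
Substituting: Ksp = (2s)^2(3s)^3 = 108s^5
s^5 = 6.8 × 10^-35 / 108, so s = 5.75 × 10^-8 M
[La^3+] = 2s = 1.2 x 10^-7 M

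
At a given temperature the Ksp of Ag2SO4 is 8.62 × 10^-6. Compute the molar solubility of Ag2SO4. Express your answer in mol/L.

Ag2SO4(s) ⇌ 2 Ag^+(aq) + SO4^2-(aq)
Ksp = [Ag^+]^2[SO4^2-]
Let s = molar solubility. Then [Ag^+] = 2s and [SO4^2-] = s.
Ksp = (2s)^2s = 4s^3
Solving, s = (8.62 × 10^-6/4)^(1/3) = 1.29 × 10^-2 M

s ≈ 0.0129 M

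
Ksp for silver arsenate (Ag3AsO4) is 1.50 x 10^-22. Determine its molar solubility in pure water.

Ag3AsO4(s) <=> 3 Ag^+(aq) + AsO4^3-(aq)
Ksp = [Ag^+]^3[AsO4^3-]
Let s = molar solubility. Then [Ag^+] = 3s and [AsO4^3-] = s.
So Ksp = (3s)^3 × s = 27s^4
s = (1.50 x 10^-22 / 27)^(1/4) = 1.54 × 10^-6 M

s = 1.54e-6 M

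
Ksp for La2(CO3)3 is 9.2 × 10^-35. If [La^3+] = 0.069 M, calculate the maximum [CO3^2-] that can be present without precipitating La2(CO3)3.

La2(CO3)3(s) <=> 2 La^3+(aq) + 3 CO3^2-(aq)
Ksp = [La^3+]^2[CO3^2-]^3
Precipitation begins when Q = Ksp. With [La^3+] = 0.069 M:
9.2 × 10^-35 = (0.069)^2 × [CO3^2-]^3
[CO3^2-] = (9.2 × 10^-35 / 4.76 x 10^-3)^(1/3) = 2.7 x 10^-11 M

[CO3^2-] ≈ 2.7e-11 M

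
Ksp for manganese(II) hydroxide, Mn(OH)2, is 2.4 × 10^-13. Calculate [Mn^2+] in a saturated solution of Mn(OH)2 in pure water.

Mn(OH)2(s) <=> Mn^2+ + 2 OH^-
Ksp = [Mn^2+][OH^-]^2
With molar solubility s: [Mn^2+] = s, [OH^-] = 2s.
So Ksp = s × (2s)^2 = 4s^3
Solving, s = (2.4 × 10^-13/4)^(1/3) = 3.91 x 10^-5 M
[Mn^2+] = s = 3.9 x 10^-5 M

[Mn^2+] ≈ 3.9 x 10^-5 M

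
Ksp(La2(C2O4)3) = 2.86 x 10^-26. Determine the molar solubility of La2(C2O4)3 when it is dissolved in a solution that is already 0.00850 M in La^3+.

s = 2.45 × 10^-8 M

La2(C2O4)3(s) ⇌ 2 La^3+ + 3 C2O4^2-
Ksp = [La^3+]^2[C2O4^2-]^3
Let s = moles of La2(C2O4)3 that dissolve per litre. [La^3+] = 0.00850 + 2s ≈ 0.00850, [C2O4^2-] = 3s (common-ion effect: La^3+ is already 0.00850 M).
Ksp ≈ (0.00850)^2 × (3s)^3
s = 2.45 × 10^-8 M
Check: 2s = 4.9 × 10^-8 ≪ 0.00850, so the approximation is valid.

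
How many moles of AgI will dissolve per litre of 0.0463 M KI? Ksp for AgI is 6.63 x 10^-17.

AgI(s) ⇌ Ag^+ + I^-
Ksp = [Ag^+][I^-]
Let s be the molar solubility in this solution. [Ag^+] = s, [I^-] = 0.0463 + s ≈ 0.0463 (Ksp is small, so little additional dissolves).
Ksp ≈ s × 0.0463
s = 1.43 x 10^-15 M
Check: s = 1.4 × 10^-15 ≪ 0.0463, so the approximation is valid.

1.43 × 10^-15 M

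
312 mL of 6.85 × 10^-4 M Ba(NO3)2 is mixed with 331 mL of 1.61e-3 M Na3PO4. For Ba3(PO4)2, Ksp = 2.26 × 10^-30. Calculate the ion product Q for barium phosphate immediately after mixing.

Q = 2.52e-17

Total volume = 312 + 331 = 643 mL.
[Ba^2+] = 6.85 x 10^-4 × (312/643) = 3.324 × 10^-4 M
[PO4^3-] = 1.61 × 10^-3 × (331/643) = 8.288 × 10^-4 M
Ba3(PO4)2(s) ⇌ 3 Ba^2+(aq) + 2 PO4^3-(aq), so Q = [Ba^2+]^3[PO4^3-]^2
Q = (3.324 × 10^-4)^3(8.288 × 10^-4)^2 = 2.52 × 10^-17
Q > Ksp, so Ba3(PO4)2 will precipitate.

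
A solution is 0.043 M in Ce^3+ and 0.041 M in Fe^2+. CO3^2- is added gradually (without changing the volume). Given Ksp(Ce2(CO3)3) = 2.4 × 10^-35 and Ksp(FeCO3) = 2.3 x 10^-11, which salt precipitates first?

Ce2(CO3)3

Each salt begins to precipitate when Q = Ksp, i.e. when [CO3^2-] reaches its threshold.
For Ce2(CO3)3: 2.4 × 10^-35 = (0.043)^2 × [CO3^2-]^3  ⇒  [CO3^2-] = 2.4 x 10^-11 M.
For FeCO3: 2.3 x 10^-11 = 0.041 × [CO3^2-]  ⇒  [CO3^2-] = 5.6 × 10^-10 M.
The salt with the lower threshold [CO3^2-] precipitates first: Ce2(CO3)3.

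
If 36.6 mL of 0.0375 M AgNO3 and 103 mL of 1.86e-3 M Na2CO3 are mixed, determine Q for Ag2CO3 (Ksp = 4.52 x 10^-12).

Total volume = 36.6 + 103 = 139.6 mL.
[Ag^+] = 3.75 x 10^-2 × (36.6/139.6) = 9.832 x 10^-3 M
[CO3^2-] = 1.86 × 10^-3 × (103/139.6) = 1.372 x 10^-3 M
Ag2CO3(s) ⇌ 2 Ag^+(aq) + CO3^2-(aq), so Q = [Ag^+]^2[CO3^2-]
Q = (9.832 x 10^-3)^2(1.372 x 10^-3) = 1.33 x 10^-7
Q > Ksp, so Ag2CO3 will precipitate.

Q ≈ 1.33 × 10^-7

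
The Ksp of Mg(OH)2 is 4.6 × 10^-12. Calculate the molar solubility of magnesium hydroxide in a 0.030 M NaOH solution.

s ≈ 5.1e-9 M

Mg(OH)2(s) ⇌ Mg^2+(aq) + 2 OH^-(aq)
Ksp = [Mg^2+][OH^-]^2
Let s = moles of Mg(OH)2 that dissolve per litre. [Mg^2+] = s, [OH^-] = 0.030 + 2s ≈ 0.030 (since OH^- from NaOH dominates).
Ksp ≈ s × (0.030)^2
s = 5.1 × 10^-9 M
Check: 2s = 1.0 × 10^-8 ≪ 0.030, so the approximation is valid.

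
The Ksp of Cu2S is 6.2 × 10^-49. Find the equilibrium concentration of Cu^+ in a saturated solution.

[Cu^+] ≈ 1.1e-16 M

Cu2S(s) <=> 2 Cu^+(aq) + S^2-(aq)
Ksp = [Cu^+]^2[S^2-]
For each mole of Cu2S that dissolves: [Cu^+] = 2s, [S^2-] = s.
Substituting: Ksp = (2s)^2s = 4s^3
Solving, s = (6.2 × 10^-49/4)^(1/3) = 5.37 x 10^-17 M
[Cu^+] = 2s = 1.1 × 10^-16 M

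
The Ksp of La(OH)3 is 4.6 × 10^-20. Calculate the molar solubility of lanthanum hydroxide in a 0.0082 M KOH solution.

La(OH)3(s) <=> La^3+ + 3 OH^-
Ksp = [La^3+][OH^-]^3
Let s be the molar solubility in this solution. [La^3+] = s, [OH^-] = 0.0082 + 3s ≈ 0.0082 (common-ion effect: OH^- is already 0.0082 M).
Ksp ≈ s × (0.0082)^3
s = 8.3 × 10^-14 M
Check: 3s = 2.5 x 10^-13 ≪ 0.0082, so the approximation is valid.

8.3 × 10^-14 M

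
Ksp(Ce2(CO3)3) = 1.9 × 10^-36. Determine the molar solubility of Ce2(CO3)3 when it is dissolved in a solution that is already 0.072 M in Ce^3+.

s ≈ 2.4e-12 M

Ce2(CO3)3(s) <=> 2 Ce^3+(aq) + 3 CO3^2-(aq)
Ksp = [Ce^3+]^2[CO3^2-]^3
Let s be the molar solubility in this solution. [Ce^3+] = 0.072 + 2s ≈ 0.072, [CO3^2-] = 3s (Ksp is small, so little additional dissolves).
Ksp ≈ (0.072)^2 × (3s)^3
s = 2.4 × 10^-12 M
Check: 2s = 4.8 x 10^-12 ≪ 0.072, so the approximation is valid.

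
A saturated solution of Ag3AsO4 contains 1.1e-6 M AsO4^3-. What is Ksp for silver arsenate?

Ksp ≈ 4.0 × 10^-23

Ag3AsO4(s) <=> 3 Ag^+ + AsO4^3-
Stoichiometry gives [Ag^+] = (3/1)[AsO4^3-] = 3.30 x 10^-6 M.
Ksp = [Ag^+]^3[AsO4^3-]
Ksp = (3.30 x 10^-6)^3 × 1.1 x 10^-6 = 4.0 × 10^-23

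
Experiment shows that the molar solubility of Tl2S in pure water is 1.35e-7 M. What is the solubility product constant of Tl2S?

9.84 × 10^-21

Tl2S(s) <=> 2 Tl^+(aq) + S^2-(aq)
If s mol/L of Tl2S dissolves, [Tl^+] = 2s and [S^2-] = s.
Ksp = [Tl^+]^2[S^2-]
Substituting: Ksp = (2s)^2s = 4s^3
Ksp = 4 × (1.35 × 10^-7)^3 = 9.84 x 10^-21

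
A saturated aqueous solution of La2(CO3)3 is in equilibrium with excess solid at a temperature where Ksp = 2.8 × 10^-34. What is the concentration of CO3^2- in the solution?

La2(CO3)3(s) ⇌ 2 La^3+ + 3 CO3^2-
Ksp = [La^3+]^2[CO3^2-]^3
Let s = molar solubility. Then [La^3+] = 2s and [CO3^2-] = 3s.
So Ksp = (2s)^2 × (3s)^3 = 108s^5
s^5 = 2.8 × 10^-34 / 108, so s = 7.63 × 10^-8 M
[CO3^2-] = 3s = 2.3 x 10^-7 M

2.3e-7 M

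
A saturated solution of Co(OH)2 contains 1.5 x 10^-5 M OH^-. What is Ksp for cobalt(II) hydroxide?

Co(OH)2(s) <=> Co^2+(aq) + 2 OH^-(aq)
Stoichiometry gives [Co^2+] = (1/2)[OH^-] = 7.50 × 10^-6 M.
Ksp = [Co^2+][OH^-]^2
Ksp = 7.50 × 10^-6 × (1.5 × 10^-5)^2 = 1.7 x 10^-15

1.7 × 10^-15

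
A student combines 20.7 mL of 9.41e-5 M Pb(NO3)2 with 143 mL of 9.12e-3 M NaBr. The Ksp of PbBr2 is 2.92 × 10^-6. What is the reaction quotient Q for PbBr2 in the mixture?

Q = 7.55 x 10^-10

Total volume = 20.7 + 143 = 163.7 mL.
[Pb^2+] = 9.41 × 10^-5 × (20.7/163.7) = 1.190 x 10^-5 M
[Br^-] = 9.12 × 10^-3 × (143/163.7) = 7.967 x 10^-3 M
PbBr2(s) <=> Pb^2+(aq) + 2 Br^-(aq), so Q = [Pb^2+][Br^-]^2
Q = (1.190 × 10^-5)(7.967 × 10^-3)^2 = 7.55 x 10^-10
Q < Ksp, so no precipitate of PbBr2 forms.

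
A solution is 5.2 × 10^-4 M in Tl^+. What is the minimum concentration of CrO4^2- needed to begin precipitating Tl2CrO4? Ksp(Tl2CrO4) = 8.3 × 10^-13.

[CrO4^2-] = 3.1 × 10^-6 M

Tl2CrO4(s) ⇌ 2 Tl^+(aq) + CrO4^2-(aq)
Ksp = [Tl^+]^2[CrO4^2-]
Precipitation begins when Q = Ksp. With [Tl^+] = 5.2 × 10^-4 M:
8.3 × 10^-13 = (5.2 × 10^-4)^2 × [CrO4^2-]
[CrO4^2-] = (8.3 × 10^-13 / 2.70 × 10^-7) = 3.1 × 10^-6 M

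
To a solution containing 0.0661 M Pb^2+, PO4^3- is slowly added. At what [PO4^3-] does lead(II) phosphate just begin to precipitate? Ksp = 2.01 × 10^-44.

[PO4^3-] = 8.34e-21 M

Pb3(PO4)2(s) ⇌ 3 Pb^2+ + 2 PO4^3-
Ksp = [Pb^2+]^3[PO4^3-]^2
Precipitation begins when Q = Ksp. With [Pb^2+] = 0.0661 M:
2.01 × 10^-44 = (0.0661)^3 × [PO4^3-]^2
[PO4^3-] = (2.01 × 10^-44 / 2.888 × 10^-4)^(1/2) = 8.34 × 10^-21 M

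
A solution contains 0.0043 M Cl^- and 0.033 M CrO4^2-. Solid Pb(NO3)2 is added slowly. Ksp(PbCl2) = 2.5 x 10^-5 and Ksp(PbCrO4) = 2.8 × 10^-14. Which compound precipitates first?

PbCrO4

Each salt begins to precipitate when Q = Ksp, i.e. when [Pb^2+] reaches its threshold.
For PbCl2: 2.5 x 10^-5 = (0.0043)^2 × [Pb^2+]  ⇒  [Pb^2+] = 1.4 M.
For PbCrO4: 2.8 × 10^-14 = 0.033 × [Pb^2+]  ⇒  [Pb^2+] = 8.5 × 10^-13 M.
The salt with the lower threshold [Pb^2+] precipitates first: PbCrO4.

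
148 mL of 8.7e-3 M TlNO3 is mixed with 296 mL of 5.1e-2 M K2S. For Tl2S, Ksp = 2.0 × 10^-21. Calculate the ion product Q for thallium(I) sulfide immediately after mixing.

Q ≈ 2.9 × 10^-7

Total volume = 148 + 296 = 444 mL.
[Tl^+] = 8.7 × 10^-3 × (148/444) = 2.90 × 10^-3 M
[S^2-] = 5.1 × 10^-2 × (296/444) = 3.40 x 10^-2 M
Tl2S(s) ⇌ 2 Tl^+(aq) + S^2-(aq), so Q = [Tl^+]^2[S^2-]
Q = (2.90 × 10^-3)^2(3.40 × 10^-2) = 2.9 × 10^-7
Q > Ksp, so Tl2S will precipitate.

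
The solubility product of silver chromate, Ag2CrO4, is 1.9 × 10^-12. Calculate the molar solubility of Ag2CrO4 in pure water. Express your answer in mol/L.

7.8 × 10^-5 M

Ag2CrO4(s) ⇌ 2 Ag^+(aq) + CrO4^2-(aq)
Ksp = [Ag^+]^2[CrO4^2-]
With molar solubility s: [Ag^+] = 2s, [CrO4^2-] = s.
Substituting: Ksp = (2s)^2s = 4s^3
Solving, s = (1.9 × 10^-12/4)^(1/3) = 7.8 × 10^-5 M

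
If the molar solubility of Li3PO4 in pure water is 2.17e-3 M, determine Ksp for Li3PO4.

Li3PO4(s) <=> 3 Li^+(aq) + PO4^3-(aq)
If s mol/L of Li3PO4 dissolves, [Li^+] = 3s and [PO4^3-] = s.
Ksp = [Li^+]^3[PO4^3-]
Substituting: Ksp = (3s)^3s = 27s^4
With s = 2.17 × 10^-3: Ksp = 5.99 x 10^-10

5.99 x 10^-10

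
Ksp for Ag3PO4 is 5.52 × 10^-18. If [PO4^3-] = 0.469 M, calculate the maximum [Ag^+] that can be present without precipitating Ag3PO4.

Ag3PO4(s) ⇌ 3 Ag^+(aq) + PO4^3-(aq)
Ksp = [Ag^+]^3[PO4^3-]
Precipitation begins when Q = Ksp. With [PO4^3-] = 0.469 M:
5.52 × 10^-18 = (0.469) × [Ag^+]^3
[Ag^+] = (5.52 × 10^-18 / 4.69 × 10^-1)^(1/3) = 2.27 × 10^-6 M

[Ag^+] = 2.27e-6 M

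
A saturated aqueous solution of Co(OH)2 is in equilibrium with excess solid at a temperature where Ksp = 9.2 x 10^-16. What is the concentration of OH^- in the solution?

Co(OH)2(s) ⇌ Co^2+ + 2 OH^-
Ksp = [Co^2+][OH^-]^2
If s mol/L of Co(OH)2 dissolves, [Co^2+] = s and [OH^-] = 2s.
Substituting: Ksp = s(2s)^2 = 4s^3
s^3 = 9.2 x 10^-16 / 4, so s = 6.13 × 10^-6 M
[OH^-] = 2s = 1.2 × 10^-5 M

[OH^-] ≈ 1.2 × 10^-5 M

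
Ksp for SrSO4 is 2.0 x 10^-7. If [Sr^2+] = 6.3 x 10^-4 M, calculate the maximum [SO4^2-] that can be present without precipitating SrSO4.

SrSO4(s) ⇌ Sr^2+(aq) + SO4^2-(aq)
Ksp = [Sr^2+][SO4^2-]
Precipitation begins when Q = Ksp. With [Sr^2+] = 6.3 x 10^-4 M:
2.0 x 10^-7 = (6.3 x 10^-4) × [SO4^2-]
[SO4^2-] = (2.0 x 10^-7 / 6.3 × 10^-4) = 3.2 × 10^-4 M

3.2e-4 M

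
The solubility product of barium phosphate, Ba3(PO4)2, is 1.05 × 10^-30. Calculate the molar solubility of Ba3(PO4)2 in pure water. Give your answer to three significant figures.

Ba3(PO4)2(s) ⇌ 3 Ba^2+ + 2 PO4^3-
Ksp = [Ba^2+]^3[PO4^3-]^2
With molar solubility s: [Ba^2+] = 3s, [PO4^3-] = 2s.
So Ksp = (3s)^3 × (2s)^2 = 108s^5
s^5 = 1.05 × 10^-30 / 108, so s = 3.96 × 10^-7 M

s = 3.96 × 10^-7 M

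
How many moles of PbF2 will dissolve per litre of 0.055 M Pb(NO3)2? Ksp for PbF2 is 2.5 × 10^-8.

PbF2(s) <=> Pb^2+ + 2 F^-
Ksp = [Pb^2+][F^-]^2
If s mol/L dissolves here, [Pb^2+] = 0.055 + s ≈ 0.055, [F^-] = 2s (Ksp is small, so little additional dissolves).
Ksp ≈ 0.055 × (2s)^2
s = 3.4 × 10^-4 M
Check: s = 3.4 × 10^-4 ≪ 0.055, so the approximation is valid.

s = 3.4e-4 M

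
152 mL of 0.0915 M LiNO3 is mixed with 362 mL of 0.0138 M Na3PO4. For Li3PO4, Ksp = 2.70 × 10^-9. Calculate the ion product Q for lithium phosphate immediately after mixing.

Q = 1.93 × 10^-7

Total volume = 152 + 362 = 514 mL.
[Li^+] = 9.15 x 10^-2 × (152/514) = 2.706 × 10^-2 M
[PO4^3-] = 1.38 × 10^-2 × (362/514) = 9.719 x 10^-3 M
Li3PO4(s) ⇌ 3 Li^+(aq) + PO4^3-(aq), so Q = [Li^+]^3[PO4^3-]
Q = (2.706 × 10^-2)^3(9.719 × 10^-3) = 1.93 x 10^-7
Q > Ksp, so Li3PO4 will precipitate.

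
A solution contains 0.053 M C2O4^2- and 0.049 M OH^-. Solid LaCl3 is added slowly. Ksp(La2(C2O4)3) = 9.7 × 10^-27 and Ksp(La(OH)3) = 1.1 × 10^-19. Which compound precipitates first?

La(OH)3

Precipitation of each salt starts when its ion product equals its Ksp.
For La2(C2O4)3: 9.7 × 10^-27 = (0.053)^3 × [La^3+]^2  ⇒  [La^3+] = 8.1 × 10^-12 M.
For La(OH)3: 1.1 × 10^-19 = (0.049)^3 × [La^3+]  ⇒  [La^3+] = 9.3 × 10^-16 M.
The salt with the lower threshold [La^3+] precipitates first: La(OH)3.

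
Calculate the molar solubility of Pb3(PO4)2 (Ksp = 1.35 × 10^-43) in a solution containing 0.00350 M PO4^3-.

s = 7.42 × 10^-14 M

Pb3(PO4)2(s) <=> 3 Pb^2+ + 2 PO4^3-
Ksp = [Pb^2+]^3[PO4^3-]^2
If s mol/L dissolves here, [Pb^2+] = 3s, [PO4^3-] = 0.00350 + 2s ≈ 0.00350 (since the PO4^3- already present dominates).
Ksp ≈ (3s)^3 × (0.00350)^2
s = 7.42 × 10^-14 M
Check: 2s = 1.5 × 10^-13 ≪ 0.00350, so the approximation is valid.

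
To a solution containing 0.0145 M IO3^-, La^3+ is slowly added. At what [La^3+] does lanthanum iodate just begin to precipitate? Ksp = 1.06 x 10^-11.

[La^3+] ≈ 3.48 × 10^-6 M

La(IO3)3(s) ⇌ La^3+ + 3 IO3^-
Ksp = [La^3+][IO3^-]^3
Precipitation begins when Q = Ksp. With [IO3^-] = 0.0145 M:
1.06 x 10^-11 = (0.0145)^3 × [La^3+]
[La^3+] = (1.06 x 10^-11 / 3.049 x 10^-6) = 3.48 × 10^-6 M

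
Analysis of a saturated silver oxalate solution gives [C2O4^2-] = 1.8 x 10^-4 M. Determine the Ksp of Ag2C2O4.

Ag2C2O4(s) <=> 2 Ag^+ + C2O4^2-
Stoichiometry gives [Ag^+] = (2/1)[C2O4^2-] = 3.60 × 10^-4 M.
Ksp = [Ag^+]^2[C2O4^2-]
Ksp = (3.60 × 10^-4)^2 × 1.8 × 10^-4 = 2.3 × 10^-11

2.3e-11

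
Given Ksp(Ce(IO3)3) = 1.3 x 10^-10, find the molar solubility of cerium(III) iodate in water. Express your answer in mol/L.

s ≈ 1.5 × 10^-3 M

Ce(IO3)3(s) ⇌ Ce^3+ + 3 IO3^-
Ksp = [Ce^3+][IO3^-]^3
For each mole of Ce(IO3)3 that dissolves: [Ce^3+] = s, [IO3^-] = 3s.
Substituting: Ksp = s(3s)^3 = 27s^4
s^4 = 1.3 x 10^-10 / 27, so s = 1.5 × 10^-3 M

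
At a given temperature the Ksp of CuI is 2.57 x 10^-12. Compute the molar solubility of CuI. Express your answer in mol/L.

CuI(s) ⇌ Cu^+(aq) + I^-(aq)
Ksp = [Cu^+][I^-]
With molar solubility s: [Cu^+] = s, [I^-] = s.
Ksp = s × s = s^2
s = (2.57 x 10^-12)^(1/2) = 1.60 × 10^-6 M

1.60 × 10^-6 M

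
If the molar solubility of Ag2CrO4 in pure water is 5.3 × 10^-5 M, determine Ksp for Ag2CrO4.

Ag2CrO4(s) <=> 2 Ag^+(aq) + CrO4^2-(aq)
For each mole of Ag2CrO4 that dissolves: [Ag^+] = 2s, [CrO4^2-] = s.
Ksp = [Ag^+]^2[CrO4^2-]
So Ksp = (2s)^2 × s = 4s^3
Ksp = 4 × (5.3 × 10^-5)^3 = 6.0 x 10^-13

Ksp ≈ 6.0e-13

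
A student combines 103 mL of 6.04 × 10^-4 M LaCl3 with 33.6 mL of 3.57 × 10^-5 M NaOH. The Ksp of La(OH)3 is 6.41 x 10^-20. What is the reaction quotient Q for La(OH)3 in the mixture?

Total volume = 103 + 33.6 = 136.6 mL.
[La^3+] = 6.04 × 10^-4 × (103/136.6) = 4.554 × 10^-4 M
[OH^-] = 3.57 x 10^-5 × (33.6/136.6) = 8.781 × 10^-6 M
La(OH)3(s) <=> La^3+(aq) + 3 OH^-(aq), so Q = [La^3+][OH^-]^3
Q = (4.554 × 10^-4)(8.781 x 10^-6)^3 = 3.08 × 10^-19
Q > Ksp, so La(OH)3 will precipitate.

Q ≈ 3.08e-19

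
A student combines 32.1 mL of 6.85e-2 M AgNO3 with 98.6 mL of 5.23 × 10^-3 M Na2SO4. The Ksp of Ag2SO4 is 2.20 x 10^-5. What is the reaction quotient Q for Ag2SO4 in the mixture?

Total volume = 32.1 + 98.6 = 130.7 mL.
[Ag^+] = 6.85 × 10^-2 × (32.1/130.7) = 1.682 × 10^-2 M
[SO4^2-] = 5.23 x 10^-3 × (98.6/130.7) = 3.946 × 10^-3 M
Ag2SO4(s) <=> 2 Ag^+(aq) + SO4^2-(aq), so Q = [Ag^+]^2[SO4^2-]
Q = (1.682 × 10^-2)^2(3.946 × 10^-3) = 1.12 × 10^-6
Q < Ksp, so no precipitate of Ag2SO4 forms.

Q ≈ 1.12e-6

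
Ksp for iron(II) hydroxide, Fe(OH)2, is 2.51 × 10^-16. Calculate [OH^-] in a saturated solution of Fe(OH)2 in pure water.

Fe(OH)2(s) ⇌ Fe^2+ + 2 OH^-
Ksp = [Fe^2+][OH^-]^2
If s mol/L of Fe(OH)2 dissolves, [Fe^2+] = s and [OH^-] = 2s.
So Ksp = s × (2s)^2 = 4s^3
s^3 = 2.51 × 10^-16 / 4, so s = 3.974 x 10^-6 M
[OH^-] = 2s = 7.95 x 10^-6 M

[OH^-] = 7.95e-6 M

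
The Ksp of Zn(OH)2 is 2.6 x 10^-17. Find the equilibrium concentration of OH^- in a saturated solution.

Zn(OH)2(s) <=> Zn^2+(aq) + 2 OH^-(aq)
Ksp = [Zn^2+][OH^-]^2
For each mole of Zn(OH)2 that dissolves: [Zn^2+] = s, [OH^-] = 2s.
So Ksp = s × (2s)^2 = 4s^3
s^3 = 2.6 x 10^-17 / 4, so s = 1.87 x 10^-6 M
[OH^-] = 2s = 3.7 × 10^-6 M

[OH^-] ≈ 3.7e-6 M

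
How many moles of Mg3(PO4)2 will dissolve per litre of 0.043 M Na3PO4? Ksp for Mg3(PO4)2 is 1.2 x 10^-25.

s ≈ 1.3 × 10^-8 M

Mg3(PO4)2(s) ⇌ 3 Mg^2+(aq) + 2 PO4^3-(aq)
Ksp = [Mg^2+]^3[PO4^3-]^2
Let s = moles of Mg3(PO4)2 that dissolve per litre. [Mg^2+] = 3s, [PO4^3-] = 0.043 + 2s ≈ 0.043 (common-ion effect: PO4^3- is already 0.043 M).
Ksp ≈ (3s)^3 × (0.043)^2
s = 1.3 × 10^-8 M
Check: 2s = 2.7 x 10^-8 ≪ 0.043, so the approximation is valid.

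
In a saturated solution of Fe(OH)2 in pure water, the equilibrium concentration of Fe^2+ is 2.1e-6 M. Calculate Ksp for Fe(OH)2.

Fe(OH)2(s) <=> Fe^2+ + 2 OH^-
Stoichiometry gives [OH^-] = (2/1)[Fe^2+] = 4.20 × 10^-6 M.
Ksp = [Fe^2+][OH^-]^2
Ksp = 2.1 × 10^-6 × (4.20 x 10^-6)^2 = 3.7 x 10^-17

Ksp ≈ 3.7 x 10^-17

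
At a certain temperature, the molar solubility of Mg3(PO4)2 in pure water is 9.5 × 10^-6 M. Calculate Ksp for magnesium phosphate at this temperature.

Mg3(PO4)2(s) ⇌ 3 Mg^2+(aq) + 2 PO4^3-(aq)
With molar solubility s: [Mg^2+] = 3s, [PO4^3-] = 2s.
Ksp = [Mg^2+]^3[PO4^3-]^2
Ksp = (3s)^3(2s)^2 = 108s^5
With s = 9.5 × 10^-6: Ksp = 8.4 × 10^-24

8.4 × 10^-24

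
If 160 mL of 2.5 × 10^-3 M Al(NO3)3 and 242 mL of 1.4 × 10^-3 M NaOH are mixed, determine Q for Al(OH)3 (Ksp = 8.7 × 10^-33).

6.0 x 10^-13

Total volume = 160 + 242 = 402 mL.
[Al^3+] = 2.5 x 10^-3 × (160/402) = 9.95 × 10^-4 M
[OH^-] = 1.4 × 10^-3 × (242/402) = 8.43 × 10^-4 M
Al(OH)3(s) ⇌ Al^3+(aq) + 3 OH^-(aq), so Q = [Al^3+][OH^-]^3
Q = (9.95 × 10^-4)(8.43 × 10^-4)^3 = 6.0 × 10^-13
Q > Ksp, so Al(OH)3 will precipitate.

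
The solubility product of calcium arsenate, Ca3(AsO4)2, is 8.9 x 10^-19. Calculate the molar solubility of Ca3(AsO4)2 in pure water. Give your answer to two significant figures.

Ca3(AsO4)2(s) <=> 3 Ca^2+ + 2 AsO4^3-
Ksp = [Ca^2+]^3[AsO4^3-]^2
With molar solubility s: [Ca^2+] = 3s, [AsO4^3-] = 2s.
So Ksp = (3s)^3 × (2s)^2 = 108s^5
Solving, s = (8.9 x 10^-19/108)^(1/5) = 9.6 x 10^-5 M

s ≈ 9.6 × 10^-5 M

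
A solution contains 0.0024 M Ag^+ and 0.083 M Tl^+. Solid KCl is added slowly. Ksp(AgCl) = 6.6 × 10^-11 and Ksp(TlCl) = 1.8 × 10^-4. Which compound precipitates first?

AgCl

Each salt begins to precipitate when Q = Ksp, i.e. when [Cl^-] reaches its threshold.
For AgCl: 6.6 × 10^-11 = 0.0024 × [Cl^-]  ⇒  [Cl^-] = 2.8 × 10^-8 M.
For TlCl: 1.8 × 10^-4 = 0.083 × [Cl^-]  ⇒  [Cl^-] = 2.2 × 10^-3 M.
The salt with the lower threshold [Cl^-] precipitates first: AgCl.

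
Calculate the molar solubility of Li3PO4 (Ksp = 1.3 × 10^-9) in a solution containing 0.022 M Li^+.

Li3PO4(s) <=> 3 Li^+ + PO4^3-
Ksp = [Li^+]^3[PO4^3-]
Let s be the molar solubility in this solution. [Li^+] = 0.022 + 3s ≈ 0.022, [PO4^3-] = s (Ksp is small, so little additional dissolves).
Ksp ≈ (0.022)^3 × s
s = 1.2 × 10^-4 M
Check: 3s = 3.7 × 10^-4 ≪ 0.022, so the approximation is valid.

1.2 x 10^-4 M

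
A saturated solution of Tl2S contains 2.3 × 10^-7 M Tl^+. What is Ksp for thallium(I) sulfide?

6.1e-21

Tl2S(s) ⇌ 2 Tl^+(aq) + S^2-(aq)
Stoichiometry gives [S^2-] = (1/2)[Tl^+] = 1.15 x 10^-7 M.
Ksp = [Tl^+]^2[S^2-]
Ksp = (2.3 x 10^-7)^2 × 1.15 × 10^-7 = 6.1 × 10^-21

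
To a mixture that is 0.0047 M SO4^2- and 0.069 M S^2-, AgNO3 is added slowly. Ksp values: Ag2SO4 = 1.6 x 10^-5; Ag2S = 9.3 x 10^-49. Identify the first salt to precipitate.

Each salt begins to precipitate when Q = Ksp, i.e. when [Ag^+] reaches its threshold.
For Ag2SO4: 1.6 x 10^-5 = 0.0047 × [Ag^+]^2  ⇒  [Ag^+] = 5.8 x 10^-2 M.
For Ag2S: 9.3 x 10^-49 = 0.069 × [Ag^+]^2  ⇒  [Ag^+] = 3.7 × 10^-24 M.
The salt with the lower threshold [Ag^+] precipitates first: Ag2S.

Ag2S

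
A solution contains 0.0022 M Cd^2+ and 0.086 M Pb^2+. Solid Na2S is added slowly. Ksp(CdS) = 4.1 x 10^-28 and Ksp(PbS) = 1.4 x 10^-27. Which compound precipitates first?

Each salt begins to precipitate when Q = Ksp, i.e. when [S^2-] reaches its threshold.
For CdS: 4.1 x 10^-28 = 0.0022 × [S^2-]  ⇒  [S^2-] = 1.9 × 10^-25 M.
For PbS: 1.4 x 10^-27 = 0.086 × [S^2-]  ⇒  [S^2-] = 1.6 × 10^-26 M.
The salt with the lower threshold [S^2-] precipitates first: PbS.

PbS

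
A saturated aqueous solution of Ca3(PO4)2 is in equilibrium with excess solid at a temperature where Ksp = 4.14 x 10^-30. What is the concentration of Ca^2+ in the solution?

Ca3(PO4)2(s) ⇌ 3 Ca^2+(aq) + 2 PO4^3-(aq)
Ksp = [Ca^2+]^3[PO4^3-]^2
If s mol/L of Ca3(PO4)2 dissolves, [Ca^2+] = 3s and [PO4^3-] = 2s.
Ksp = (3s)^3(2s)^2 = 108s^5
s^5 = 4.14 x 10^-30 / 108, so s = 5.209 × 10^-7 M
[Ca^2+] = 3s = 1.56 x 10^-6 M

[Ca^2+] ≈ 1.56 x 10^-6 M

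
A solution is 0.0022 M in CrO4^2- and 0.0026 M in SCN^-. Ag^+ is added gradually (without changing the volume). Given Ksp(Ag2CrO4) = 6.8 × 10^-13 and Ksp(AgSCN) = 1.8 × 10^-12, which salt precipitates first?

AgSCN

Precipitation of each salt starts when its ion product equals its Ksp.
For Ag2CrO4: 6.8 × 10^-13 = 0.0022 × [Ag^+]^2  ⇒  [Ag^+] = 1.8 × 10^-5 M.
For AgSCN: 1.8 × 10^-12 = 0.0026 × [Ag^+]  ⇒  [Ag^+] = 6.9 × 10^-10 M.
The salt with the lower threshold [Ag^+] precipitates first: AgSCN.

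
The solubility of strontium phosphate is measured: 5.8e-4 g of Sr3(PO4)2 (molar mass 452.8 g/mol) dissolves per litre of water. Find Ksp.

Molar solubility s = (5.8 × 10^-4 g/L) / (452.8 g/mol) = 1.28 × 10^-6 M.
Sr3(PO4)2(s) ⇌ 3 Sr^2+(aq) + 2 PO4^3-(aq)
Let s = molar solubility. Then [Sr^2+] = 3s and [PO4^3-] = 2s.
Ksp = [Sr^2+]^3[PO4^3-]^2
So Ksp = (3s)^3 × (2s)^2 = 108s^5
With s = 1.28 x 10^-6: Ksp = 3.7 x 10^-28

Ksp = 3.7 × 10^-28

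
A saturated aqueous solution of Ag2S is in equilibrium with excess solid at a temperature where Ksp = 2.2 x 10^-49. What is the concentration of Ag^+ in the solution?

Ag2S(s) ⇌ 2 Ag^+ + S^2-
Ksp = [Ag^+]^2[S^2-]
With molar solubility s: [Ag^+] = 2s, [S^2-] = s.
So Ksp = (2s)^2 × s = 4s^3
s^3 = 2.2 x 10^-49 / 4, so s = 3.80 × 10^-17 M
[Ag^+] = 2s = 7.6 x 10^-17 M

[Ag^+] ≈ 7.6e-17 M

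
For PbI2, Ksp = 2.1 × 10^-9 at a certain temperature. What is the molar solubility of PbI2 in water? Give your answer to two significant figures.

PbI2(s) <=> Pb^2+ + 2 I^-
Ksp = [Pb^2+][I^-]^2
With molar solubility s: [Pb^2+] = s, [I^-] = 2s.
Ksp = s(2s)^2 = 4s^3
Solving, s = (2.1 × 10^-9/4)^(1/3) = 8.1 × 10^-4 M

s ≈ 8.1 × 10^-4 M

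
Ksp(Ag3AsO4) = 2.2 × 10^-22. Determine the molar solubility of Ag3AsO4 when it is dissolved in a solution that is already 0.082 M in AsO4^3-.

s ≈ 4.6 × 10^-8 M

Ag3AsO4(s) ⇌ 3 Ag^+(aq) + AsO4^3-(aq)
Ksp = [Ag^+]^3[AsO4^3-]
Let s = moles of Ag3AsO4 that dissolve per litre. [Ag^+] = 3s, [AsO4^3-] = 0.082 + s ≈ 0.082 (common-ion effect: AsO4^3- is already 0.082 M).
Ksp ≈ (3s)^3 × 0.082
s = 4.6 × 10^-8 M
Check: s = 4.6 x 10^-8 ≪ 0.082, so the approximation is valid.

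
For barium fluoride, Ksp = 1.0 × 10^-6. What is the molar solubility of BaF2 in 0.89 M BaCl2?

BaF2(s) ⇌ Ba^2+ + 2 F^-
Ksp = [Ba^2+][F^-]^2
If s mol/L dissolves here, [Ba^2+] = 0.89 + s ≈ 0.89, [F^-] = 2s (since Ba^2+ from BaCl2 dominates).
Ksp ≈ 0.89 × (2s)^2
s = 5.3 x 10^-4 M
Check: s = 5.3 x 10^-4 ≪ 0.89, so the approximation is valid.

s = 5.3 × 10^-4 M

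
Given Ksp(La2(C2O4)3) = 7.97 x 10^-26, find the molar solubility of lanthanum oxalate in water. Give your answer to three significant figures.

La2(C2O4)3(s) ⇌ 2 La^3+(aq) + 3 C2O4^2-(aq)
Ksp = [La^3+]^2[C2O4^2-]^3
Let s = molar solubility. Then [La^3+] = 2s and [C2O4^2-] = 3s.
So Ksp = (2s)^2 × (3s)^3 = 108s^5
s^5 = 7.97 x 10^-26 / 108, so s = 3.75 x 10^-6 M

s = 3.75e-6 M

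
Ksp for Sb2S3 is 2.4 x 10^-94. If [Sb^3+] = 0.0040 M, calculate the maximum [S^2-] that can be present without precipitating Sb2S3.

Sb2S3(s) <=> 2 Sb^3+ + 3 S^2-
Ksp = [Sb^3+]^2[S^2-]^3
Precipitation begins when Q = Ksp. With [Sb^3+] = 0.0040 M:
2.4 x 10^-94 = (0.0040)^2 × [S^2-]^3
[S^2-] = (2.4 x 10^-94 / 1.60 x 10^-5)^(1/3) = 2.5 × 10^-30 M

2.5 × 10^-30 M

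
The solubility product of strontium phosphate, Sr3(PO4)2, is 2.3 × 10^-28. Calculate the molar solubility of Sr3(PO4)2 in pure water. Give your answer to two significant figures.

Sr3(PO4)2(s) ⇌ 3 Sr^2+ + 2 PO4^3-
Ksp = [Sr^2+]^3[PO4^3-]^2
Let s = molar solubility. Then [Sr^2+] = 3s and [PO4^3-] = 2s.
Substituting: Ksp = (3s)^3(2s)^2 = 108s^5
s = (2.3 × 10^-28 / 108)^(1/5) = 1.2 × 10^-6 M

s ≈ 1.2 × 10^-6 M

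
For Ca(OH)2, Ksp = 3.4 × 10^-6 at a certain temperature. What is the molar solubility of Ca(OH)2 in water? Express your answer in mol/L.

Ca(OH)2(s) <=> Ca^2+ + 2 OH^-
Ksp = [Ca^2+][OH^-]^2
If s mol/L of Ca(OH)2 dissolves, [Ca^2+] = s and [OH^-] = 2s.
Substituting: Ksp = s(2s)^2 = 4s^3
s^3 = 3.4 × 10^-6 / 4, so s = 9.5 x 10^-3 M

s = 9.5 × 10^-3 M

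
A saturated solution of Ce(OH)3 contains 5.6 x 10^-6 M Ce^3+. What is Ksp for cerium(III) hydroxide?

Ce(OH)3(s) ⇌ Ce^3+ + 3 OH^-
Stoichiometry gives [OH^-] = (3/1)[Ce^3+] = 1.68 x 10^-5 M.
Ksp = [Ce^3+][OH^-]^3
Ksp = 5.6 x 10^-6 × (1.68 × 10^-5)^3 = 2.7 x 10^-20

Ksp = 2.7e-20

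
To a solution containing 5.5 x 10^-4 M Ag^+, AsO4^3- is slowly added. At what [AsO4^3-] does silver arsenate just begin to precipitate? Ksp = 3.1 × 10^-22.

1.9 x 10^-12 M

Ag3AsO4(s) ⇌ 3 Ag^+ + AsO4^3-
Ksp = [Ag^+]^3[AsO4^3-]
Precipitation begins when Q = Ksp. With [Ag^+] = 5.5 x 10^-4 M:
3.1 × 10^-22 = (5.5 x 10^-4)^3 × [AsO4^3-]
[AsO4^3-] = (3.1 × 10^-22 / 1.66 × 10^-10) = 1.9 x 10^-12 M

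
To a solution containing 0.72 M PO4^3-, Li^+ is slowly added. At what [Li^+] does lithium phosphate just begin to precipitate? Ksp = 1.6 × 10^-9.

1.3 × 10^-3 M

Li3PO4(s) <=> 3 Li^+(aq) + PO4^3-(aq)
Ksp = [Li^+]^3[PO4^3-]
Precipitation begins when Q = Ksp. With [PO4^3-] = 0.72 M:
1.6 × 10^-9 = (0.72) × [Li^+]^3
[Li^+] = (1.6 × 10^-9 / 7.2 × 10^-1)^(1/3) = 1.3 × 10^-3 M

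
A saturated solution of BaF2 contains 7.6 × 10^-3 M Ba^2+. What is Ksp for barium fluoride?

BaF2(s) <=> Ba^2+(aq) + 2 F^-(aq)
Stoichiometry gives [F^-] = (2/1)[Ba^2+] = 1.52 × 10^-2 M.
Ksp = [Ba^2+][F^-]^2
Ksp = 7.6 x 10^-3 × (1.52 x 10^-2)^2 = 1.8 × 10^-6

Ksp = 1.8e-6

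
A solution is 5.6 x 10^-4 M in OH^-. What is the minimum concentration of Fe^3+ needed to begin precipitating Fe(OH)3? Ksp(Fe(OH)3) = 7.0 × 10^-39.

4.0 x 10^-29 M

Fe(OH)3(s) ⇌ Fe^3+(aq) + 3 OH^-(aq)
Ksp = [Fe^3+][OH^-]^3
Precipitation begins when Q = Ksp. With [OH^-] = 5.6 x 10^-4 M:
7.0 × 10^-39 = (5.6 x 10^-4)^3 × [Fe^3+]
[Fe^3+] = (7.0 × 10^-39 / 1.76 × 10^-10) = 4.0 x 10^-29 M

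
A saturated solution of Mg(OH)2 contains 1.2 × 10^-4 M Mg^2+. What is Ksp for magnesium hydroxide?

Mg(OH)2(s) ⇌ Mg^2+(aq) + 2 OH^-(aq)
Stoichiometry gives [OH^-] = (2/1)[Mg^2+] = 2.40 × 10^-4 M.
Ksp = [Mg^2+][OH^-]^2
Ksp = 1.2 x 10^-4 × (2.40 × 10^-4)^2 = 6.9 x 10^-12

Ksp = 6.9 × 10^-12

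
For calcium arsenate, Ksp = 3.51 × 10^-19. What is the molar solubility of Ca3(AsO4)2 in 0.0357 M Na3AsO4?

Ca3(AsO4)2(s) <=> 3 Ca^2+(aq) + 2 AsO4^3-(aq)
Ksp = [Ca^2+]^3[AsO4^3-]^2
Let s be the molar solubility in this solution. [Ca^2+] = 3s, [AsO4^3-] = 0.0357 + 2s ≈ 0.0357 (Ksp is small, so little additional dissolves).
Ksp ≈ (3s)^3 × (0.0357)^2
s = 2.17 × 10^-6 M
Check: 2s = 4.3 × 10^-6 ≪ 0.0357, so the approximation is valid.

s ≈ 2.17 × 10^-6 M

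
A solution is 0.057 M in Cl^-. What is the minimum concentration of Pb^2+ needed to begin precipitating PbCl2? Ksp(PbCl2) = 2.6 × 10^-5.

[Pb^2+] = 8.0e-3 M

PbCl2(s) <=> Pb^2+(aq) + 2 Cl^-(aq)
Ksp = [Pb^2+][Cl^-]^2
Precipitation begins when Q = Ksp. With [Cl^-] = 0.057 M:
2.6 × 10^-5 = (0.057)^2 × [Pb^2+]
[Pb^2+] = (2.6 × 10^-5 / 3.25 × 10^-3) = 8.0 × 10^-3 M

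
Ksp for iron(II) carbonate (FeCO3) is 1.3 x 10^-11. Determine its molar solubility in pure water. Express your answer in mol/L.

FeCO3(s) ⇌ Fe^2+(aq) + CO3^2-(aq)
Ksp = [Fe^2+][CO3^2-]
If s mol/L of FeCO3 dissolves, [Fe^2+] = s and [CO3^2-] = s.
Ksp = s × s = s^2
s = (1.3 x 10^-11)^(1/2) = 3.6 × 10^-6 M

s ≈ 3.6e-6 M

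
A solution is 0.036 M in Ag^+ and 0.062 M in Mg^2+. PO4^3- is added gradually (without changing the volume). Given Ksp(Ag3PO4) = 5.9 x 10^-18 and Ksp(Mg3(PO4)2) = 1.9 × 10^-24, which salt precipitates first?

Precipitation of each salt starts when its ion product equals its Ksp.
For Ag3PO4: 5.9 x 10^-18 = (0.036)^3 × [PO4^3-]  ⇒  [PO4^3-] = 1.3 × 10^-13 M.
For Mg3(PO4)2: 1.9 × 10^-24 = (0.062)^3 × [PO4^3-]^2  ⇒  [PO4^3-] = 8.9 × 10^-11 M.
The salt with the lower threshold [PO4^3-] precipitates first: Ag3PO4.

Ag3PO4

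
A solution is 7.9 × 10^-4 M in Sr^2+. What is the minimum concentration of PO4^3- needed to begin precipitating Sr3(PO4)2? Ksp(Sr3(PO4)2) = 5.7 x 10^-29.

Sr3(PO4)2(s) <=> 3 Sr^2+(aq) + 2 PO4^3-(aq)
Ksp = [Sr^2+]^3[PO4^3-]^2
Precipitation begins when Q = Ksp. With [Sr^2+] = 7.9 × 10^-4 M:
5.7 x 10^-29 = (7.9 × 10^-4)^3 × [PO4^3-]^2
[PO4^3-] = (5.7 x 10^-29 / 4.93 × 10^-10)^(1/2) = 3.4 × 10^-10 M

[PO4^3-] = 3.4 × 10^-10 M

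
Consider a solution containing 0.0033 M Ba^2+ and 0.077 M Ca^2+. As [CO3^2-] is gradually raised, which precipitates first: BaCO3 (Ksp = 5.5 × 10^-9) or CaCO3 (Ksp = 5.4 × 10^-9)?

Each salt begins to precipitate when Q = Ksp, i.e. when [CO3^2-] reaches its threshold.
For BaCO3: 5.5 × 10^-9 = 0.0033 × [CO3^2-]  ⇒  [CO3^2-] = 1.7 × 10^-6 M.
For CaCO3: 5.4 × 10^-9 = 0.077 × [CO3^2-]  ⇒  [CO3^2-] = 7.0 x 10^-8 M.
The salt with the lower threshold [CO3^2-] precipitates first: CaCO3.

CaCO3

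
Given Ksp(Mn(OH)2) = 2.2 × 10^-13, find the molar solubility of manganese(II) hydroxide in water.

Mn(OH)2(s) <=> Mn^2+(aq) + 2 OH^-(aq)
Ksp = [Mn^2+][OH^-]^2
For each mole of Mn(OH)2 that dissolves: [Mn^2+] = s, [OH^-] = 2s.
Ksp = s(2s)^2 = 4s^3
Solving, s = (2.2 × 10^-13/4)^(1/3) = 3.8 x 10^-5 M

3.8 × 10^-5 M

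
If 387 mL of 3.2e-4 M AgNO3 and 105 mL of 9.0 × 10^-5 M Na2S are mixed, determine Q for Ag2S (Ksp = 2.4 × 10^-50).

Total volume = 387 + 105 = 492 mL.
[Ag^+] = 3.2 x 10^-4 × (387/492) = 2.52 × 10^-4 M
[S^2-] = 9.0 × 10^-5 × (105/492) = 1.92 × 10^-5 M
Ag2S(s) ⇌ 2 Ag^+(aq) + S^2-(aq), so Q = [Ag^+]^2[S^2-]
Q = (2.52 × 10^-4)^2(1.92 x 10^-5) = 1.2 × 10^-12
Q > Ksp, so Ag2S will precipitate.

Q ≈ 1.2e-12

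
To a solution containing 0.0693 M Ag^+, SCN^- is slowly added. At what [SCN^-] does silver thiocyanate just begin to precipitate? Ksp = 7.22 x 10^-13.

[SCN^-] ≈ 1.04e-11 M

AgSCN(s) ⇌ Ag^+(aq) + SCN^-(aq)
Ksp = [Ag^+][SCN^-]
Precipitation begins when Q = Ksp. With [Ag^+] = 0.0693 M:
7.22 x 10^-13 = (0.0693) × [SCN^-]
[SCN^-] = (7.22 x 10^-13 / 6.93 × 10^-2) = 1.04 × 10^-11 M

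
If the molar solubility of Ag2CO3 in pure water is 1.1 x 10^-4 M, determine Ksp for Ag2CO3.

Ag2CO3(s) ⇌ 2 Ag^+ + CO3^2-
Let s = molar solubility. Then [Ag^+] = 2s and [CO3^2-] = s.
Ksp = [Ag^+]^2[CO3^2-]
Ksp = (2s)^2s = 4s^3
With s = 1.1 x 10^-4: Ksp = 5.3 x 10^-12

Ksp = 5.3 × 10^-12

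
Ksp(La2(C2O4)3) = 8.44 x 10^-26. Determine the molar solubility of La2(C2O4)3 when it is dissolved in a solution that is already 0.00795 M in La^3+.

La2(C2O4)3(s) <=> 2 La^3+ + 3 C2O4^2-
Ksp = [La^3+]^2[C2O4^2-]^3
Let s be the molar solubility in this solution. [La^3+] = 0.00795 + 2s ≈ 0.00795, [C2O4^2-] = 3s (Ksp is small, so little additional dissolves).
Ksp ≈ (0.00795)^2 × (3s)^3
s = 3.67 × 10^-8 M
Check: 2s = 7.3 × 10^-8 ≪ 0.00795, so the approximation is valid.

3.67e-8 M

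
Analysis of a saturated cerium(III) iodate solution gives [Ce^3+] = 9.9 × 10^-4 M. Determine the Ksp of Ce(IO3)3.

2.6 x 10^-11

Ce(IO3)3(s) ⇌ Ce^3+(aq) + 3 IO3^-(aq)
Stoichiometry gives [IO3^-] = (3/1)[Ce^3+] = 2.97 × 10^-3 M.
Ksp = [Ce^3+][IO3^-]^3
Ksp = 9.9 x 10^-4 × (2.97 × 10^-3)^3 = 2.6 x 10^-11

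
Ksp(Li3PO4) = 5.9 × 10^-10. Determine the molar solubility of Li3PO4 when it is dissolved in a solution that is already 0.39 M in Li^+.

Li3PO4(s) ⇌ 3 Li^+ + PO4^3-
Ksp = [Li^+]^3[PO4^3-]
Let s = moles of Li3PO4 that dissolve per litre. [Li^+] = 0.39 + 3s ≈ 0.39, [PO4^3-] = s (since the Li^+ already present dominates).
Ksp ≈ (0.39)^3 × s
s = 9.9 × 10^-9 M
Check: 3s = 3.0 × 10^-8 ≪ 0.39, so the approximation is valid.

s ≈ 9.9 x 10^-9 M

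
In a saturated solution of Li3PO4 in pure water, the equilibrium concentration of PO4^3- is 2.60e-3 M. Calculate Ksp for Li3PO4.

Ksp ≈ 1.23 × 10^-9

Li3PO4(s) ⇌ 3 Li^+(aq) + PO4^3-(aq)
Stoichiometry gives [Li^+] = (3/1)[PO4^3-] = 7.800 x 10^-3 M.
Ksp = [Li^+]^3[PO4^3-]
Ksp = (7.800 x 10^-3)^3 × 2.60 × 10^-3 = 1.23 × 10^-9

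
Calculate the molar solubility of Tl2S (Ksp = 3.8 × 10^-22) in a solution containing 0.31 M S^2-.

Tl2S(s) <=> 2 Tl^+ + S^2-
Ksp = [Tl^+]^2[S^2-]
Let s be the molar solubility in this solution. [Tl^+] = 2s, [S^2-] = 0.31 + s ≈ 0.31 (common-ion effect: S^2- is already 0.31 M).
Ksp ≈ (2s)^2 × 0.31
s = 1.8 x 10^-11 M
Check: s = 1.8 × 10^-11 ≪ 0.31, so the approximation is valid.

1.8 x 10^-11 M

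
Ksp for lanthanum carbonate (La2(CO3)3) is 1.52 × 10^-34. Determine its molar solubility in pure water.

La2(CO3)3(s) ⇌ 2 La^3+(aq) + 3 CO3^2-(aq)
Ksp = [La^3+]^2[CO3^2-]^3
With molar solubility s: [La^3+] = 2s, [CO3^2-] = 3s.
Substituting: Ksp = (2s)^2(3s)^3 = 108s^5
s^5 = 1.52 × 10^-34 / 108, so s = 6.76 × 10^-8 M

s = 6.76e-8 M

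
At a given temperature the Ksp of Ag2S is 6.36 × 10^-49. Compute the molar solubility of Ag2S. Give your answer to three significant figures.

s = 5.42e-17 M

Ag2S(s) ⇌ 2 Ag^+(aq) + S^2-(aq)
Ksp = [Ag^+]^2[S^2-]
Let s = molar solubility. Then [Ag^+] = 2s and [S^2-] = s.
So Ksp = (2s)^2 × s = 4s^3
Solving, s = (6.36 × 10^-49/4)^(1/3) = 5.42 x 10^-17 M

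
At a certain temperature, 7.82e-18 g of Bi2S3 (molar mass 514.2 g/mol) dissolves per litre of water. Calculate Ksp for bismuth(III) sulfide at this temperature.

Molar solubility s = (7.82 × 10^-18 g/L) / (514.2 g/mol) = 1.521 × 10^-20 M.
Bi2S3(s) ⇌ 2 Bi^3+(aq) + 3 S^2-(aq)
Let s = molar solubility. Then [Bi^3+] = 2s and [S^2-] = 3s.
Ksp = [Bi^3+]^2[S^2-]^3
Substituting: Ksp = (2s)^2(3s)^3 = 108s^5
With s = 1.521 × 10^-20: Ksp = 8.79 × 10^-98

Ksp ≈ 8.79 × 10^-98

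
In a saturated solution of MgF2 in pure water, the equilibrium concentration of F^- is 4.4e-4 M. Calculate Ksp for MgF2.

Ksp ≈ 4.3 × 10^-11

MgF2(s) <=> Mg^2+(aq) + 2 F^-(aq)
Stoichiometry gives [Mg^2+] = (1/2)[F^-] = 2.20 × 10^-4 M.
Ksp = [Mg^2+][F^-]^2
Ksp = 2.20 × 10^-4 × (4.4 x 10^-4)^2 = 4.3 x 10^-11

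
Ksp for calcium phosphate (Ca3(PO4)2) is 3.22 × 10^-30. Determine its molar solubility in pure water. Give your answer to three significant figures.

Ca3(PO4)2(s) <=> 3 Ca^2+(aq) + 2 PO4^3-(aq)
Ksp = [Ca^2+]^3[PO4^3-]^2
For each mole of Ca3(PO4)2 that dissolves: [Ca^2+] = 3s, [PO4^3-] = 2s.
Substituting: Ksp = (3s)^3(2s)^2 = 108s^5
s = (3.22 × 10^-30 / 108)^(1/5) = 4.95 × 10^-7 M

4.95e-7 M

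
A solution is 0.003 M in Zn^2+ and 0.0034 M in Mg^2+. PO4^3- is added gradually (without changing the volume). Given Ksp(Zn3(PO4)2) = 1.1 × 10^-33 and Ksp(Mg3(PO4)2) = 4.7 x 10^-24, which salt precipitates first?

Zn3(PO4)2

Each salt begins to precipitate when Q = Ksp, i.e. when [PO4^3-] reaches its threshold.
For Zn3(PO4)2: 1.1 × 10^-33 = (0.003)^3 × [PO4^3-]^2  ⇒  [PO4^3-] = 2.0 × 10^-13 M.
For Mg3(PO4)2: 4.7 x 10^-24 = (0.0034)^3 × [PO4^3-]^2  ⇒  [PO4^3-] = 1.1 x 10^-8 M.
The salt with the lower threshold [PO4^3-] precipitates first: Zn3(PO4)2.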